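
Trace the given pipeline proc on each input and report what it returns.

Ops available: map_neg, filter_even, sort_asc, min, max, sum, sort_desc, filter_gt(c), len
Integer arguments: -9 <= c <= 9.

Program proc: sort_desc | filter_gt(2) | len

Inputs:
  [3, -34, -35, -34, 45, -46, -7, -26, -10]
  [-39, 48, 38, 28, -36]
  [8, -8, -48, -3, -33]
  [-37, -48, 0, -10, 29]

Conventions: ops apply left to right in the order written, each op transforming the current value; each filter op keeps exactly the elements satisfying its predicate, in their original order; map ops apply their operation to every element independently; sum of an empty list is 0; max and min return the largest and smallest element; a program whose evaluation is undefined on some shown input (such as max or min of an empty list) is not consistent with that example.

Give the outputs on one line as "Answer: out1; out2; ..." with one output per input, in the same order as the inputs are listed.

2; 3; 1; 1

Execution, op by op:
  [3, -34, -35, -34, 45, -46, -7, -26, -10] -> [45, 3, -7, -10, -26, -34, -34, -35, -46] -> [45, 3] -> 2
  [-39, 48, 38, 28, -36] -> [48, 38, 28, -36, -39] -> [48, 38, 28] -> 3
  [8, -8, -48, -3, -33] -> [8, -3, -8, -33, -48] -> [8] -> 1
  [-37, -48, 0, -10, 29] -> [29, 0, -10, -37, -48] -> [29] -> 1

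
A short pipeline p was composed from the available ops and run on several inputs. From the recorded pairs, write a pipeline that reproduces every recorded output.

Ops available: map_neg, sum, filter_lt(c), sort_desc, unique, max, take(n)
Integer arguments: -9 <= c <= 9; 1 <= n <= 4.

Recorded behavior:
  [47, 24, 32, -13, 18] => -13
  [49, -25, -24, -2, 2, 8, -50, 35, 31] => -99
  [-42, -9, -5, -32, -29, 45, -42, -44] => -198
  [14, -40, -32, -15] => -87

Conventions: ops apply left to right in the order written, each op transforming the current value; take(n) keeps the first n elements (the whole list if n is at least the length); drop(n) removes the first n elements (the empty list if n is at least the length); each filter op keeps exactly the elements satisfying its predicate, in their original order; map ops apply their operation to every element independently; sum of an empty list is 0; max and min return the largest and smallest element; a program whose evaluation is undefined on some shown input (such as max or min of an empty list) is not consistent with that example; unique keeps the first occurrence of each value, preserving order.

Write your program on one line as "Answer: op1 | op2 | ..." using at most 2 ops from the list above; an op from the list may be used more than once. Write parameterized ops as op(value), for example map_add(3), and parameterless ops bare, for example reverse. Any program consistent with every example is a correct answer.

filter_lt(-8) | sum

Check, running the answer program on each example:
  [47, 24, 32, -13, 18] -> [-13] -> -13
  [49, -25, -24, -2, 2, 8, -50, 35, 31] -> [-25, -24, -50] -> -99
  [-42, -9, -5, -32, -29, 45, -42, -44] -> [-42, -9, -32, -29, -42, -44] -> -198
  [14, -40, -32, -15] -> [-40, -32, -15] -> -87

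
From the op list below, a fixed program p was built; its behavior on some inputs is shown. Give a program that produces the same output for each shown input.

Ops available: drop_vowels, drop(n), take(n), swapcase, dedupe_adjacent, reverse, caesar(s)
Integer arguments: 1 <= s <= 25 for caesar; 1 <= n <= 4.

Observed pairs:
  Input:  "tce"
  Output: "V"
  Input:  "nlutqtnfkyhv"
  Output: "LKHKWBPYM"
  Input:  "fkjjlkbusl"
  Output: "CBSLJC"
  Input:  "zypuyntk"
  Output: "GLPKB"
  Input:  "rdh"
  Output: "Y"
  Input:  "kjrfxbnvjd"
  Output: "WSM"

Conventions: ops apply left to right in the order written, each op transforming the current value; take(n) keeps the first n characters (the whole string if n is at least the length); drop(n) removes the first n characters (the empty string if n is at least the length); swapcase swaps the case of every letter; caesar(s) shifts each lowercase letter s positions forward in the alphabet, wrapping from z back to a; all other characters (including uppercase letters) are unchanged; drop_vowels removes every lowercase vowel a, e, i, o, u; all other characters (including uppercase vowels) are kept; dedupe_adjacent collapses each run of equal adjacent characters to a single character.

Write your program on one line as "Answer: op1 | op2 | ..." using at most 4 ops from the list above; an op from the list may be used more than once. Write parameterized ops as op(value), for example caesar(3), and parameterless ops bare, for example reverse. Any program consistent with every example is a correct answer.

caesar(17) | drop(2) | drop_vowels | swapcase

Check, running the answer program on each example:
  "tce" -> "ktv" -> "v" -> "v" -> "V"
  "nlutqtnfkyhv" -> "eclkhkewbpym" -> "lkhkewbpym" -> "lkhkwbpym" -> "LKHKWBPYM"
  "fkjjlkbusl" -> "wbaacbsljc" -> "aacbsljc" -> "cbsljc" -> "CBSLJC"
  "zypuyntk" -> "qpglpekb" -> "glpekb" -> "glpkb" -> "GLPKB"
  "rdh" -> "iuy" -> "y" -> "y" -> "Y"
  "kjrfxbnvjd" -> "baiwosemau" -> "iwosemau" -> "wsm" -> "WSM"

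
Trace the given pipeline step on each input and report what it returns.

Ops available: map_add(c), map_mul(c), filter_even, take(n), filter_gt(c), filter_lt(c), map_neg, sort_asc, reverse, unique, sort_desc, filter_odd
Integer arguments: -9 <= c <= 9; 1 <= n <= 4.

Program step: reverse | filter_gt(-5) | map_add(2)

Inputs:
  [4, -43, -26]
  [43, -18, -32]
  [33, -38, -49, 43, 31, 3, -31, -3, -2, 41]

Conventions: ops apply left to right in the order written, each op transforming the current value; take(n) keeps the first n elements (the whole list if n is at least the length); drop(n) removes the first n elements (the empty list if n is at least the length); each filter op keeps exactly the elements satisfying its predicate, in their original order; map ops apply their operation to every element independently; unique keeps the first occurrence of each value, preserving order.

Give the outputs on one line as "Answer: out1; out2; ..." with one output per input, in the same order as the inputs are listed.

Execution, op by op:
  [4, -43, -26] -> [-26, -43, 4] -> [4] -> [6]
  [43, -18, -32] -> [-32, -18, 43] -> [43] -> [45]
  [33, -38, -49, 43, 31, 3, -31, -3, -2, 41] -> [41, -2, -3, -31, 3, 31, 43, -49, -38, 33] -> [41, -2, -3, 3, 31, 43, 33] -> [43, 0, -1, 5, 33, 45, 35]

[6]; [45]; [43, 0, -1, 5, 33, 45, 35]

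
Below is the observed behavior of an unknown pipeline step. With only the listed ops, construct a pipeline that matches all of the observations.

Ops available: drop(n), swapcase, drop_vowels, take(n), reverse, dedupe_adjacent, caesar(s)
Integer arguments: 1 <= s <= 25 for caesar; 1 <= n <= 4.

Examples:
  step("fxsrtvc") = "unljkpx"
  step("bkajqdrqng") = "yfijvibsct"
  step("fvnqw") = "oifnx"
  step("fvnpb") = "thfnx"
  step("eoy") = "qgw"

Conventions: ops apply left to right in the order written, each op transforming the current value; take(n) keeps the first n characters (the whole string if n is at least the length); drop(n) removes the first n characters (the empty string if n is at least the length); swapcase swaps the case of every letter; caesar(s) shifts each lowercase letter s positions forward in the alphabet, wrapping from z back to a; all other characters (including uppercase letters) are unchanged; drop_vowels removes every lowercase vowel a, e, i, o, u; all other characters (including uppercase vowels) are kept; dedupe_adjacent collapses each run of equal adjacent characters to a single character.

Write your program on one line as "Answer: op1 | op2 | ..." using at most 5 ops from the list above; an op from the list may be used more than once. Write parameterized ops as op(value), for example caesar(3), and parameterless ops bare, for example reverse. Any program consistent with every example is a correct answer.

caesar(18) | swapcase | reverse | swapcase

Check, running the answer program on each example:
  "fxsrtvc" -> "xpkjlnu" -> "XPKJLNU" -> "UNLJKPX" -> "unljkpx"
  "bkajqdrqng" -> "tcsbivjify" -> "TCSBIVJIFY" -> "YFIJVIBSCT" -> "yfijvibsct"
  "fvnqw" -> "xnfio" -> "XNFIO" -> "OIFNX" -> "oifnx"
  "fvnpb" -> "xnfht" -> "XNFHT" -> "THFNX" -> "thfnx"
  "eoy" -> "wgq" -> "WGQ" -> "QGW" -> "qgw"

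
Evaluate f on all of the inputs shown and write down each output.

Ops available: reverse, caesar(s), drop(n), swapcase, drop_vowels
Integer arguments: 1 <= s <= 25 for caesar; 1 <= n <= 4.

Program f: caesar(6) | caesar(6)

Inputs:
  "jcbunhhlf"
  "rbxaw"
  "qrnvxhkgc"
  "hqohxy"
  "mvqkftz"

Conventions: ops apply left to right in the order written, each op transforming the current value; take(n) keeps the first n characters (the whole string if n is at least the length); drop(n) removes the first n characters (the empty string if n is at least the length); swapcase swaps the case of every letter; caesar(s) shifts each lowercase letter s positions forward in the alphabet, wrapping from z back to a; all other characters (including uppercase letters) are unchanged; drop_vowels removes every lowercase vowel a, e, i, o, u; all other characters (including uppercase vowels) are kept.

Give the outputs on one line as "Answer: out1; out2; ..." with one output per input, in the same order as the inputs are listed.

"vongzttxr"; "dnjmi"; "cdzhjtwso"; "tcatjk"; "yhcwrfl"

Execution, op by op:
  "jcbunhhlf" -> "pihatnnrl" -> "vongzttxr"
  "rbxaw" -> "xhdgc" -> "dnjmi"
  "qrnvxhkgc" -> "wxtbdnqmi" -> "cdzhjtwso"
  "hqohxy" -> "nwunde" -> "tcatjk"
  "mvqkftz" -> "sbwqlzf" -> "yhcwrfl"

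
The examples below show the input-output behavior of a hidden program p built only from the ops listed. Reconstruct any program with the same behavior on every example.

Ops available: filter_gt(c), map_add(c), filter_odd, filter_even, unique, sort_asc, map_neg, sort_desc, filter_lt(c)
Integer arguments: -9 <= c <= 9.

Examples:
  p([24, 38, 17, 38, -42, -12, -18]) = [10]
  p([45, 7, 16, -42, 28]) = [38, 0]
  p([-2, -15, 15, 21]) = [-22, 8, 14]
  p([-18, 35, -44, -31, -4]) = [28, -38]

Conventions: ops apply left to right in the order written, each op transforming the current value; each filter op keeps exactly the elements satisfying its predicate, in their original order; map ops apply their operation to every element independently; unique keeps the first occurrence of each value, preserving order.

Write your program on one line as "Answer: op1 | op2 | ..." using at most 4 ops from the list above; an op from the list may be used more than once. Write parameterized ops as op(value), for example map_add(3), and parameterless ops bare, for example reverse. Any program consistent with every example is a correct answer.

unique | filter_odd | map_add(-7)

Check, running the answer program on each example:
  [24, 38, 17, 38, -42, -12, -18] -> [24, 38, 17, -42, -12, -18] -> [17] -> [10]
  [45, 7, 16, -42, 28] -> [45, 7, 16, -42, 28] -> [45, 7] -> [38, 0]
  [-2, -15, 15, 21] -> [-2, -15, 15, 21] -> [-15, 15, 21] -> [-22, 8, 14]
  [-18, 35, -44, -31, -4] -> [-18, 35, -44, -31, -4] -> [35, -31] -> [28, -38]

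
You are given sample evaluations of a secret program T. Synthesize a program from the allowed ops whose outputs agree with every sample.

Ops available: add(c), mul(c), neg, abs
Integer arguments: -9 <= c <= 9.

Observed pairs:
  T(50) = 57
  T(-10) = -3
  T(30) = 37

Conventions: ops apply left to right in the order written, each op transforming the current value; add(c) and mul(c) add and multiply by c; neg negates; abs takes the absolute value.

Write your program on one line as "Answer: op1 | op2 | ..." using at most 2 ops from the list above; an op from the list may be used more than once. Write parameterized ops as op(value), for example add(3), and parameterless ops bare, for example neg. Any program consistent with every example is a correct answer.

add(8) | add(-1)

Check, running the answer program on each example:
  50 -> 58 -> 57
  -10 -> -2 -> -3
  30 -> 38 -> 37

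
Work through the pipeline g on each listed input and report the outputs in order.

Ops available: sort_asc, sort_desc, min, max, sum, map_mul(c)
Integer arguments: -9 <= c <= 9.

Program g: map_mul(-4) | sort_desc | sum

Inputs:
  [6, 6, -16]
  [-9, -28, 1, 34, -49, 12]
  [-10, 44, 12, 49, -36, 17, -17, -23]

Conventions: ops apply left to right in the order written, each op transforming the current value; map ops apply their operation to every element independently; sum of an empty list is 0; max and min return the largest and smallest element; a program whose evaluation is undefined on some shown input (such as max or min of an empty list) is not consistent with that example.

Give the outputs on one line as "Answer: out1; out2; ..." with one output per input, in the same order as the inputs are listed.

Execution, op by op:
  [6, 6, -16] -> [-24, -24, 64] -> [64, -24, -24] -> 16
  [-9, -28, 1, 34, -49, 12] -> [36, 112, -4, -136, 196, -48] -> [196, 112, 36, -4, -48, -136] -> 156
  [-10, 44, 12, 49, -36, 17, -17, -23] -> [40, -176, -48, -196, 144, -68, 68, 92] -> [144, 92, 68, 40, -48, -68, -176, -196] -> -144

16; 156; -144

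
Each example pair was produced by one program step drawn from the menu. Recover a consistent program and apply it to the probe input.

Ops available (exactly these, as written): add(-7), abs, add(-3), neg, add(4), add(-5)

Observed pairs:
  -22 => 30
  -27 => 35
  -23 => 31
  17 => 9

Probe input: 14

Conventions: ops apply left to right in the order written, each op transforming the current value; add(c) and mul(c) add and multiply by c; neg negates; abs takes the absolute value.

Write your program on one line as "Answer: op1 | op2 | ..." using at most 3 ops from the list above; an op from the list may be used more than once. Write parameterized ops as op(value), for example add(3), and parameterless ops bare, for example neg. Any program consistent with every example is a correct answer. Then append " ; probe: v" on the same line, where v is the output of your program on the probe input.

add(-5) | add(-3) | abs ; probe: 6

Check, running the answer program on each example:
  -22 -> -27 -> -30 -> 30
  -27 -> -32 -> -35 -> 35
  -23 -> -28 -> -31 -> 31
  17 -> 12 -> 9 -> 9
  probe: 14 -> 9 -> 6 -> 6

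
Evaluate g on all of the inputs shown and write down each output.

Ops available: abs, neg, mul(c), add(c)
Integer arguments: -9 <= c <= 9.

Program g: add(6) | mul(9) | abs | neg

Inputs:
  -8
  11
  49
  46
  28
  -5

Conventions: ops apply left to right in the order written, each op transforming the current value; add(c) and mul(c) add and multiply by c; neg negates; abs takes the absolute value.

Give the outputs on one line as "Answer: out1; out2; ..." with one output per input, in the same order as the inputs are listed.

-18; -153; -495; -468; -306; -9

Execution, op by op:
  -8 -> -2 -> -18 -> 18 -> -18
  11 -> 17 -> 153 -> 153 -> -153
  49 -> 55 -> 495 -> 495 -> -495
  46 -> 52 -> 468 -> 468 -> -468
  28 -> 34 -> 306 -> 306 -> -306
  -5 -> 1 -> 9 -> 9 -> -9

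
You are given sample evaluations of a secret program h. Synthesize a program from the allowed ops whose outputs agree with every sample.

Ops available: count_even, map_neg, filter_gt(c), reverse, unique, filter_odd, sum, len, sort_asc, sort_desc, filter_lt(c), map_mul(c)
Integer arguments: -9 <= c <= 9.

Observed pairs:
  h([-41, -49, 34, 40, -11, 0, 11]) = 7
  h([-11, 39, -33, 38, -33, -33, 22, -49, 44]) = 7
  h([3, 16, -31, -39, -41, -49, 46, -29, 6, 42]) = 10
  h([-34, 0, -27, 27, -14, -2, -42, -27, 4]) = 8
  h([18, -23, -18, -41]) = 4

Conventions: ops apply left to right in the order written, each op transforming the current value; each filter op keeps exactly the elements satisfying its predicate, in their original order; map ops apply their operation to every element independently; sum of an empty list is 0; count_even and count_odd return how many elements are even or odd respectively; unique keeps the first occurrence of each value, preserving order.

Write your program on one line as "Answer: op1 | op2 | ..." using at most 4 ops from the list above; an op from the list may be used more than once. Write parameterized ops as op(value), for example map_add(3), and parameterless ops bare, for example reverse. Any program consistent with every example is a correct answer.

sort_desc | sort_asc | unique | len

Check, running the answer program on each example:
  [-41, -49, 34, 40, -11, 0, 11] -> [40, 34, 11, 0, -11, -41, -49] -> [-49, -41, -11, 0, 11, 34, 40] -> [-49, -41, -11, 0, 11, 34, 40] -> 7
  [-11, 39, -33, 38, -33, -33, 22, -49, 44] -> [44, 39, 38, 22, -11, -33, -33, -33, -49] -> [-49, -33, -33, -33, -11, 22, 38, 39, 44] -> [-49, -33, -11, 22, 38, 39, 44] -> 7
  [3, 16, -31, -39, -41, -49, 46, -29, 6, 42] -> [46, 42, 16, 6, 3, -29, -31, -39, -41, -49] -> [-49, -41, -39, -31, -29, 3, 6, 16, 42, 46] -> [-49, -41, -39, -31, -29, 3, 6, 16, 42, 46] -> 10
  [-34, 0, -27, 27, -14, -2, -42, -27, 4] -> [27, 4, 0, -2, -14, -27, -27, -34, -42] -> [-42, -34, -27, -27, -14, -2, 0, 4, 27] -> [-42, -34, -27, -14, -2, 0, 4, 27] -> 8
  [18, -23, -18, -41] -> [18, -18, -23, -41] -> [-41, -23, -18, 18] -> [-41, -23, -18, 18] -> 4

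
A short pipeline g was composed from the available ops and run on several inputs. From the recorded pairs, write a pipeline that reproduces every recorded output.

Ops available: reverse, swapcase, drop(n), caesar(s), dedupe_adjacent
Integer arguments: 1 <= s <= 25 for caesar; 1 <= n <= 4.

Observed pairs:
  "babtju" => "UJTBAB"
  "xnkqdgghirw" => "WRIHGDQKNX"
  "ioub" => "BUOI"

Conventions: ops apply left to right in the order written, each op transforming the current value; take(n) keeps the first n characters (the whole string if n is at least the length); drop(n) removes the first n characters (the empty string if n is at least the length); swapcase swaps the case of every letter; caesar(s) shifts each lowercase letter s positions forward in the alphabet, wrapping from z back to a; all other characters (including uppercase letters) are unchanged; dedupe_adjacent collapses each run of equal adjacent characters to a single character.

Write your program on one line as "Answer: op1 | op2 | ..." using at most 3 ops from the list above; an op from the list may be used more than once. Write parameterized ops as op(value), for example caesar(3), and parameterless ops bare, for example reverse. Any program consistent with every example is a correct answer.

dedupe_adjacent | swapcase | reverse

Check, running the answer program on each example:
  "babtju" -> "babtju" -> "BABTJU" -> "UJTBAB"
  "xnkqdgghirw" -> "xnkqdghirw" -> "XNKQDGHIRW" -> "WRIHGDQKNX"
  "ioub" -> "ioub" -> "IOUB" -> "BUOI"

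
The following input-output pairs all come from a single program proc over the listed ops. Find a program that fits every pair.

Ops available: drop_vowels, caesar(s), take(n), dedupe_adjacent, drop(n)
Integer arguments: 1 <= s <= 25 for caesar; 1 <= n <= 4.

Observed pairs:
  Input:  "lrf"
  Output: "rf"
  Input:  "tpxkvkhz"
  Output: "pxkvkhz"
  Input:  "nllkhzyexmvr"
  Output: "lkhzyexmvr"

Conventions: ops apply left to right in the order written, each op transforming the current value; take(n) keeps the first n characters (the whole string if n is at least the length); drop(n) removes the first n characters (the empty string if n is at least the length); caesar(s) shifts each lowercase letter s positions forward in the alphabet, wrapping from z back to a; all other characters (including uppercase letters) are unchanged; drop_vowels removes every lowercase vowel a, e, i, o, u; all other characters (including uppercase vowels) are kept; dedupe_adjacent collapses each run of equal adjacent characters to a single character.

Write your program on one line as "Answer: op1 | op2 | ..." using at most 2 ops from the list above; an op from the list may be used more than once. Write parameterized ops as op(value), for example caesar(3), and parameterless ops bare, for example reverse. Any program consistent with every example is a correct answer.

drop(1) | dedupe_adjacent

Check, running the answer program on each example:
  "lrf" -> "rf" -> "rf"
  "tpxkvkhz" -> "pxkvkhz" -> "pxkvkhz"
  "nllkhzyexmvr" -> "llkhzyexmvr" -> "lkhzyexmvr"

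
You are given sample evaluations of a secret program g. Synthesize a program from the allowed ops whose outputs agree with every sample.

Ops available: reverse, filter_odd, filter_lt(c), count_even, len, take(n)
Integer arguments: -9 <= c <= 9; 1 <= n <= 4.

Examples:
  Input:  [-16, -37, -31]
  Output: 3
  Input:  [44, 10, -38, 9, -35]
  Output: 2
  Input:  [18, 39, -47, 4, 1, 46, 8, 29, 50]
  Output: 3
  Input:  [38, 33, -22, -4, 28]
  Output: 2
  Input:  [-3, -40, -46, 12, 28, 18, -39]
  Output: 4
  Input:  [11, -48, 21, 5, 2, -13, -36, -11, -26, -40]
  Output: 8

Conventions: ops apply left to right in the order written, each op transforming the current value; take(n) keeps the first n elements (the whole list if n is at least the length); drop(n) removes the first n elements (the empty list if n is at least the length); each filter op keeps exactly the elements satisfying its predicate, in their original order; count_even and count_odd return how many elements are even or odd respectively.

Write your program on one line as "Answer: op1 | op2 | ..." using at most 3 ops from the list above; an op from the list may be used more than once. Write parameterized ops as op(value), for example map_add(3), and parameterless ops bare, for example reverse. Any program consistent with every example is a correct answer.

filter_lt(7) | len

Check, running the answer program on each example:
  [-16, -37, -31] -> [-16, -37, -31] -> 3
  [44, 10, -38, 9, -35] -> [-38, -35] -> 2
  [18, 39, -47, 4, 1, 46, 8, 29, 50] -> [-47, 4, 1] -> 3
  [38, 33, -22, -4, 28] -> [-22, -4] -> 2
  [-3, -40, -46, 12, 28, 18, -39] -> [-3, -40, -46, -39] -> 4
  [11, -48, 21, 5, 2, -13, -36, -11, -26, -40] -> [-48, 5, 2, -13, -36, -11, -26, -40] -> 8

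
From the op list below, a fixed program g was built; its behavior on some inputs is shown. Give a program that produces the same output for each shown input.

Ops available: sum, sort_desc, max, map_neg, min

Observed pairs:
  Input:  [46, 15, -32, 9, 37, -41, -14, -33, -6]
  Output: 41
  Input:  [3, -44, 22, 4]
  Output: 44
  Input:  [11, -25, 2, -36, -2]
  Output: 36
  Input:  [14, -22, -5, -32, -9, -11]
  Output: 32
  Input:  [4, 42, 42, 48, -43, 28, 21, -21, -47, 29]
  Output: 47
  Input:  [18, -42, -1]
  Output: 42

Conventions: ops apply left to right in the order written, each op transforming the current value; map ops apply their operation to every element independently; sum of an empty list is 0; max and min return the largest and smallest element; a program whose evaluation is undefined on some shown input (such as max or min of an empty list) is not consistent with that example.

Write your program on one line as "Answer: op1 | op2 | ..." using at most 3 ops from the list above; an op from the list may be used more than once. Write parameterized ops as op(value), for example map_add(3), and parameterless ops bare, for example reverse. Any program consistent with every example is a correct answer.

map_neg | max

Check, running the answer program on each example:
  [46, 15, -32, 9, 37, -41, -14, -33, -6] -> [-46, -15, 32, -9, -37, 41, 14, 33, 6] -> 41
  [3, -44, 22, 4] -> [-3, 44, -22, -4] -> 44
  [11, -25, 2, -36, -2] -> [-11, 25, -2, 36, 2] -> 36
  [14, -22, -5, -32, -9, -11] -> [-14, 22, 5, 32, 9, 11] -> 32
  [4, 42, 42, 48, -43, 28, 21, -21, -47, 29] -> [-4, -42, -42, -48, 43, -28, -21, 21, 47, -29] -> 47
  [18, -42, -1] -> [-18, 42, 1] -> 42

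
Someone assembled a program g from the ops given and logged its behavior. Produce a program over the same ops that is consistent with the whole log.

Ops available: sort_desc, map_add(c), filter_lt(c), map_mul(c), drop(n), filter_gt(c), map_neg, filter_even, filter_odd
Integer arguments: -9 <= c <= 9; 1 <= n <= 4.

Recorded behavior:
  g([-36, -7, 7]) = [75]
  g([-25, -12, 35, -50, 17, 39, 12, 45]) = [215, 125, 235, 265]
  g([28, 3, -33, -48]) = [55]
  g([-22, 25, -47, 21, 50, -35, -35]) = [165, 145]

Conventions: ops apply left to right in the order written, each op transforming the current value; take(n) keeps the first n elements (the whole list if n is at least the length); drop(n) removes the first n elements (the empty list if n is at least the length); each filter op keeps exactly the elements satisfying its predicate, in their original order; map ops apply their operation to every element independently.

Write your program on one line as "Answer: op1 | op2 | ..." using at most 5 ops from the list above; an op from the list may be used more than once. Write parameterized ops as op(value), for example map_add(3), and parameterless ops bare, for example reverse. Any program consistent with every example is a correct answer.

filter_odd | filter_gt(-2) | map_add(8) | map_mul(5)

Check, running the answer program on each example:
  [-36, -7, 7] -> [-7, 7] -> [7] -> [15] -> [75]
  [-25, -12, 35, -50, 17, 39, 12, 45] -> [-25, 35, 17, 39, 45] -> [35, 17, 39, 45] -> [43, 25, 47, 53] -> [215, 125, 235, 265]
  [28, 3, -33, -48] -> [3, -33] -> [3] -> [11] -> [55]
  [-22, 25, -47, 21, 50, -35, -35] -> [25, -47, 21, -35, -35] -> [25, 21] -> [33, 29] -> [165, 145]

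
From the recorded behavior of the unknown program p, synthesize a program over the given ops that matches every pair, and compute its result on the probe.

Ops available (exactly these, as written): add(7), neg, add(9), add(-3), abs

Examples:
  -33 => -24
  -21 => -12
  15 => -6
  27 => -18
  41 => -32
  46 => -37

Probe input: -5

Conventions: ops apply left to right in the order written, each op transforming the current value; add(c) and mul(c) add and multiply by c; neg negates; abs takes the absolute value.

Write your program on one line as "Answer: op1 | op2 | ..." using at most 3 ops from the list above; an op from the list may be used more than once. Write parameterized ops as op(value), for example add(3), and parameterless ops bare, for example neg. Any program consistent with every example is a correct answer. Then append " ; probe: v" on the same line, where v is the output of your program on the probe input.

abs | neg | add(9) ; probe: 4

Check, running the answer program on each example:
  -33 -> 33 -> -33 -> -24
  -21 -> 21 -> -21 -> -12
  15 -> 15 -> -15 -> -6
  27 -> 27 -> -27 -> -18
  41 -> 41 -> -41 -> -32
  46 -> 46 -> -46 -> -37
  probe: -5 -> 5 -> -5 -> 4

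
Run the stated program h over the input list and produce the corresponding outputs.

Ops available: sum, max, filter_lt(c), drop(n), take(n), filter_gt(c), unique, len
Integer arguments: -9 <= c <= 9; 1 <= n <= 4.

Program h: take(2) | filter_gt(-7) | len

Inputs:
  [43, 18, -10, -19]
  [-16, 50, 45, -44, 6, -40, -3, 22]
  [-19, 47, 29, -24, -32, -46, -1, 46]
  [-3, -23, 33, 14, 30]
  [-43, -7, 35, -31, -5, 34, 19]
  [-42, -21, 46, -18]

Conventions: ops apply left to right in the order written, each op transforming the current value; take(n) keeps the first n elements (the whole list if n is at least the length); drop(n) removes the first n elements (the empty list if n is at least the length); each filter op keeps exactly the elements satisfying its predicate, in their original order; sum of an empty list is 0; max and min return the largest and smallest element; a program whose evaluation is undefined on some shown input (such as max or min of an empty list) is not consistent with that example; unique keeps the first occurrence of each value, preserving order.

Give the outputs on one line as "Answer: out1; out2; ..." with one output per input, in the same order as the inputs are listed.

2; 1; 1; 1; 0; 0

Execution, op by op:
  [43, 18, -10, -19] -> [43, 18] -> [43, 18] -> 2
  [-16, 50, 45, -44, 6, -40, -3, 22] -> [-16, 50] -> [50] -> 1
  [-19, 47, 29, -24, -32, -46, -1, 46] -> [-19, 47] -> [47] -> 1
  [-3, -23, 33, 14, 30] -> [-3, -23] -> [-3] -> 1
  [-43, -7, 35, -31, -5, 34, 19] -> [-43, -7] -> [] -> 0
  [-42, -21, 46, -18] -> [-42, -21] -> [] -> 0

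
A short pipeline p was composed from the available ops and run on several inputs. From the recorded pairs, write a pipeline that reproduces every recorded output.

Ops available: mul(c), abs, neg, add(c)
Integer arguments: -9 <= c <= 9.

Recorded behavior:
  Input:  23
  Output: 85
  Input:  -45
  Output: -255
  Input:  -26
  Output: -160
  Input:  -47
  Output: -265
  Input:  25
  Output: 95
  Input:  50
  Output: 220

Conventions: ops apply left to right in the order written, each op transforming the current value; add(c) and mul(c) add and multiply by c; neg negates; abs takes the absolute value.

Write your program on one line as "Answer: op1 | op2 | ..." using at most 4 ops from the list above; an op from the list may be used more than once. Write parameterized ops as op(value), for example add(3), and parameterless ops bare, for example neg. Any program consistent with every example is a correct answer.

add(1) | add(-7) | mul(-5) | neg

Check, running the answer program on each example:
  23 -> 24 -> 17 -> -85 -> 85
  -45 -> -44 -> -51 -> 255 -> -255
  -26 -> -25 -> -32 -> 160 -> -160
  -47 -> -46 -> -53 -> 265 -> -265
  25 -> 26 -> 19 -> -95 -> 95
  50 -> 51 -> 44 -> -220 -> 220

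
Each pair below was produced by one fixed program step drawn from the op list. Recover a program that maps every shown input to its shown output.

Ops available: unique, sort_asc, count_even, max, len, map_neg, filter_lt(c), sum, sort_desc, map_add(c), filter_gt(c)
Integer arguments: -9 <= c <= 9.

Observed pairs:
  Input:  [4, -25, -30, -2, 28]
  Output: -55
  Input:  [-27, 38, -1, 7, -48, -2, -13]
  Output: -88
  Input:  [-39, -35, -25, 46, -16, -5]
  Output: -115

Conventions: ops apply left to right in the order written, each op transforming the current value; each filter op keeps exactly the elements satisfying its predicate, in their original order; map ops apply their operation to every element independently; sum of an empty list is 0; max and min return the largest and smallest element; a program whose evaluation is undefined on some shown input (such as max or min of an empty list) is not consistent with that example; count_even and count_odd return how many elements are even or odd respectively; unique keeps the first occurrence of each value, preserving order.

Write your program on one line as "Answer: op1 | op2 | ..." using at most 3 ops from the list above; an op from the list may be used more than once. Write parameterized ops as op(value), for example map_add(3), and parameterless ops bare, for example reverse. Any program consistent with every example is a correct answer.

filter_lt(-9) | sum

Check, running the answer program on each example:
  [4, -25, -30, -2, 28] -> [-25, -30] -> -55
  [-27, 38, -1, 7, -48, -2, -13] -> [-27, -48, -13] -> -88
  [-39, -35, -25, 46, -16, -5] -> [-39, -35, -25, -16] -> -115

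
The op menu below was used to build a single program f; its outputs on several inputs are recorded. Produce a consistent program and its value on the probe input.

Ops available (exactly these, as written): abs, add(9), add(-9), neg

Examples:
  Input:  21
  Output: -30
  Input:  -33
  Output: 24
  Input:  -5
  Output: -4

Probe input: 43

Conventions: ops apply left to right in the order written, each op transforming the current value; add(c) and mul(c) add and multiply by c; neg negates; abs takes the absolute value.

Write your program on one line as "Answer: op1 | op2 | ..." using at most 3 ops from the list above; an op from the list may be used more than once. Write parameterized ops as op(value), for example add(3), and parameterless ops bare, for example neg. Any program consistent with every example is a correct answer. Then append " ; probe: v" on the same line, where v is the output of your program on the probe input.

add(9) | neg ; probe: -52

Check, running the answer program on each example:
  21 -> 30 -> -30
  -33 -> -24 -> 24
  -5 -> 4 -> -4
  probe: 43 -> 52 -> -52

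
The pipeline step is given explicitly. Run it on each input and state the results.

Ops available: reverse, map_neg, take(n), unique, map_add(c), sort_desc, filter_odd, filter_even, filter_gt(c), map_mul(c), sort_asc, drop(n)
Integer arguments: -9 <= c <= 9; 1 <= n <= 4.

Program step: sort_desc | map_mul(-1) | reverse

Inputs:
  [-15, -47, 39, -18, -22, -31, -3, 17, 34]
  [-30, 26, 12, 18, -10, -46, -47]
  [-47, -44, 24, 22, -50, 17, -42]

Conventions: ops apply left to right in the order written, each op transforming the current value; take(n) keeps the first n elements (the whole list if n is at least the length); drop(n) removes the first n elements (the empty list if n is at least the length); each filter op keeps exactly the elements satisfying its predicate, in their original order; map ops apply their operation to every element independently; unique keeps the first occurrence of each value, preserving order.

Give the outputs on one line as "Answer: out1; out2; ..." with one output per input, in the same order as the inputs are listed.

[47, 31, 22, 18, 15, 3, -17, -34, -39]; [47, 46, 30, 10, -12, -18, -26]; [50, 47, 44, 42, -17, -22, -24]

Execution, op by op:
  [-15, -47, 39, -18, -22, -31, -3, 17, 34] -> [39, 34, 17, -3, -15, -18, -22, -31, -47] -> [-39, -34, -17, 3, 15, 18, 22, 31, 47] -> [47, 31, 22, 18, 15, 3, -17, -34, -39]
  [-30, 26, 12, 18, -10, -46, -47] -> [26, 18, 12, -10, -30, -46, -47] -> [-26, -18, -12, 10, 30, 46, 47] -> [47, 46, 30, 10, -12, -18, -26]
  [-47, -44, 24, 22, -50, 17, -42] -> [24, 22, 17, -42, -44, -47, -50] -> [-24, -22, -17, 42, 44, 47, 50] -> [50, 47, 44, 42, -17, -22, -24]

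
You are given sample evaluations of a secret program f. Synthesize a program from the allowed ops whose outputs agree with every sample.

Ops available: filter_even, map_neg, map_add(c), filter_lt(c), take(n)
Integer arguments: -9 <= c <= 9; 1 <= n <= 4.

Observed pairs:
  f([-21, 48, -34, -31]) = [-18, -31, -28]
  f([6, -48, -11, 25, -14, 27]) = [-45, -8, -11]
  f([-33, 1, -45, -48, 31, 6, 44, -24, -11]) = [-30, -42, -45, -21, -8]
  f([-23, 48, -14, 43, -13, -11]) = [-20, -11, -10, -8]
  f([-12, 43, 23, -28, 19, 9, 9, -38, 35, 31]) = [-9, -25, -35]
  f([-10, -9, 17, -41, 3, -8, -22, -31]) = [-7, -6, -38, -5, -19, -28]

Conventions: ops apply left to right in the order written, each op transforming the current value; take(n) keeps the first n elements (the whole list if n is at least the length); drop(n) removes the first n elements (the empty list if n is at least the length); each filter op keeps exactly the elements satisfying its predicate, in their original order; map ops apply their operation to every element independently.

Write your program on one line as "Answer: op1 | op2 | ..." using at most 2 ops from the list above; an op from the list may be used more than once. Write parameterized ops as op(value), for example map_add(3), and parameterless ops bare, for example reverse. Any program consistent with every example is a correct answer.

map_add(3) | filter_lt(-4)

Check, running the answer program on each example:
  [-21, 48, -34, -31] -> [-18, 51, -31, -28] -> [-18, -31, -28]
  [6, -48, -11, 25, -14, 27] -> [9, -45, -8, 28, -11, 30] -> [-45, -8, -11]
  [-33, 1, -45, -48, 31, 6, 44, -24, -11] -> [-30, 4, -42, -45, 34, 9, 47, -21, -8] -> [-30, -42, -45, -21, -8]
  [-23, 48, -14, 43, -13, -11] -> [-20, 51, -11, 46, -10, -8] -> [-20, -11, -10, -8]
  [-12, 43, 23, -28, 19, 9, 9, -38, 35, 31] -> [-9, 46, 26, -25, 22, 12, 12, -35, 38, 34] -> [-9, -25, -35]
  [-10, -9, 17, -41, 3, -8, -22, -31] -> [-7, -6, 20, -38, 6, -5, -19, -28] -> [-7, -6, -38, -5, -19, -28]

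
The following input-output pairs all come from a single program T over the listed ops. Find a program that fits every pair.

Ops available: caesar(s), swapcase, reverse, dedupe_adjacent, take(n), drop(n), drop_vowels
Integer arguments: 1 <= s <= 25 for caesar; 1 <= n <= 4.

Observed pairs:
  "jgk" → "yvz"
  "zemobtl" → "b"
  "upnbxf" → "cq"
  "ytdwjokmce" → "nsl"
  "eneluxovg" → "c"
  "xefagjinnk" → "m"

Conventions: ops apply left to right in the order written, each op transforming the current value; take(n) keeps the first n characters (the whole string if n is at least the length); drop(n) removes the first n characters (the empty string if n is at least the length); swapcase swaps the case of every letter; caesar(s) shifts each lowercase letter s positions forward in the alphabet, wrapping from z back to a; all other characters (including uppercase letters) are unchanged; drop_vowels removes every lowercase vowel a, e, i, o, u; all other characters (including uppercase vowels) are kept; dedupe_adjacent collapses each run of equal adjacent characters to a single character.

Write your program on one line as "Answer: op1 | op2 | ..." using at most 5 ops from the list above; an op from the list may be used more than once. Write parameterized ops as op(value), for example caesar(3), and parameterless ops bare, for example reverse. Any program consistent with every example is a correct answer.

take(4) | drop_vowels | caesar(15) | drop_vowels

Check, running the answer program on each example:
  "jgk" -> "jgk" -> "jgk" -> "yvz" -> "yvz"
  "zemobtl" -> "zemo" -> "zm" -> "ob" -> "b"
  "upnbxf" -> "upnb" -> "pnb" -> "ecq" -> "cq"
  "ytdwjokmce" -> "ytdw" -> "ytdw" -> "nisl" -> "nsl"
  "eneluxovg" -> "enel" -> "nl" -> "ca" -> "c"
  "xefagjinnk" -> "xefa" -> "xf" -> "mu" -> "m"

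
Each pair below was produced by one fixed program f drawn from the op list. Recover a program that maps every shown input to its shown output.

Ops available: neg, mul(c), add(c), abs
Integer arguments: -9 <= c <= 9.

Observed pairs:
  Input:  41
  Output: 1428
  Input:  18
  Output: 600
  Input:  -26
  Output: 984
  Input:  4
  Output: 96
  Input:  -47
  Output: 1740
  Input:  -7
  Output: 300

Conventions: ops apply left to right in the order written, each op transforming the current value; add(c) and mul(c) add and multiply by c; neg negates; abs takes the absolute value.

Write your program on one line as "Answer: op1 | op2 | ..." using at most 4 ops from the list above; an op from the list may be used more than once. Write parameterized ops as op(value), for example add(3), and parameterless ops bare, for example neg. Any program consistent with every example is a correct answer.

mul(-6) | add(8) | abs | mul(6)

Check, running the answer program on each example:
  41 -> -246 -> -238 -> 238 -> 1428
  18 -> -108 -> -100 -> 100 -> 600
  -26 -> 156 -> 164 -> 164 -> 984
  4 -> -24 -> -16 -> 16 -> 96
  -47 -> 282 -> 290 -> 290 -> 1740
  -7 -> 42 -> 50 -> 50 -> 300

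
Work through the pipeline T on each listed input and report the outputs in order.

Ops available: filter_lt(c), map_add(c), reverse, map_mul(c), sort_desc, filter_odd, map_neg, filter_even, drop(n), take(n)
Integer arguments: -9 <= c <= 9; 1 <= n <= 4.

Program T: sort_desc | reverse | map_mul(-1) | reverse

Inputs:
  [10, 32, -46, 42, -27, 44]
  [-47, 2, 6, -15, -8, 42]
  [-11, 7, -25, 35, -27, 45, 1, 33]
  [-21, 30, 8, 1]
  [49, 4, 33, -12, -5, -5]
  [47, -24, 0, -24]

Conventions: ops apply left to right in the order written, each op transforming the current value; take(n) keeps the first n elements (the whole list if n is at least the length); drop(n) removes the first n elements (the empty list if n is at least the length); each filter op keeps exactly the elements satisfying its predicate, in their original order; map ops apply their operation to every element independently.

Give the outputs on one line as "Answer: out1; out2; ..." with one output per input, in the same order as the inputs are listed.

[-44, -42, -32, -10, 27, 46]; [-42, -6, -2, 8, 15, 47]; [-45, -35, -33, -7, -1, 11, 25, 27]; [-30, -8, -1, 21]; [-49, -33, -4, 5, 5, 12]; [-47, 0, 24, 24]

Execution, op by op:
  [10, 32, -46, 42, -27, 44] -> [44, 42, 32, 10, -27, -46] -> [-46, -27, 10, 32, 42, 44] -> [46, 27, -10, -32, -42, -44] -> [-44, -42, -32, -10, 27, 46]
  [-47, 2, 6, -15, -8, 42] -> [42, 6, 2, -8, -15, -47] -> [-47, -15, -8, 2, 6, 42] -> [47, 15, 8, -2, -6, -42] -> [-42, -6, -2, 8, 15, 47]
  [-11, 7, -25, 35, -27, 45, 1, 33] -> [45, 35, 33, 7, 1, -11, -25, -27] -> [-27, -25, -11, 1, 7, 33, 35, 45] -> [27, 25, 11, -1, -7, -33, -35, -45] -> [-45, -35, -33, -7, -1, 11, 25, 27]
  [-21, 30, 8, 1] -> [30, 8, 1, -21] -> [-21, 1, 8, 30] -> [21, -1, -8, -30] -> [-30, -8, -1, 21]
  [49, 4, 33, -12, -5, -5] -> [49, 33, 4, -5, -5, -12] -> [-12, -5, -5, 4, 33, 49] -> [12, 5, 5, -4, -33, -49] -> [-49, -33, -4, 5, 5, 12]
  [47, -24, 0, -24] -> [47, 0, -24, -24] -> [-24, -24, 0, 47] -> [24, 24, 0, -47] -> [-47, 0, 24, 24]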